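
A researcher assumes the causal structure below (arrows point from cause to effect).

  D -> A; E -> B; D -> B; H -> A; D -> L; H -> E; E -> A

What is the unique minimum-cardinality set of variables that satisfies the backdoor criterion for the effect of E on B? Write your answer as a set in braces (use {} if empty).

Variables eligible for adjustment (non-descendants of E, excluding E and B): {D, H, L}.
Backdoor paths from E to B:
  P1: E <- H -> A <- D -> B
Each backdoor path contains an unconditioned collider, so every path is already blocked with the empty conditioning set:
  P1: blocked at collider A (neither it nor any descendant is in the conditioning set).
The empty set is therefore the unique smallest valid set.

{}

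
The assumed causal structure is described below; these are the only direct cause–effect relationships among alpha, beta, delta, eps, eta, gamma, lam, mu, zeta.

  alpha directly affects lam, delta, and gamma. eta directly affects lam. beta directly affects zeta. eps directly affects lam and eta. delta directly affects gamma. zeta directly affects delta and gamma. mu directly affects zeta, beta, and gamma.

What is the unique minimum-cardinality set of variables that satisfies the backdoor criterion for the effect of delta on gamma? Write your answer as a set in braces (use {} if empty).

{alpha, zeta}

Variables eligible for adjustment (non-descendants of delta, excluding delta and gamma): {alpha, beta, eps, eta, lam, mu, zeta}.
Backdoor paths from delta to gamma:
  P1: delta <- alpha -> gamma
  P2: delta <- zeta <- mu -> gamma
  P3: delta <- zeta <- beta <- mu -> gamma
  P4: delta <- zeta -> gamma
The empty set is not sufficient: P1 (delta <- alpha -> gamma) has no collider blocking it and no conditioned non-collider, so it is open.
Try {alpha, zeta}:
  P1: blocked at fork node alpha ∈ conditioning set.
  P2: blocked at chain node zeta ∈ conditioning set.
  P3: blocked at chain node zeta ∈ conditioning set.
  P4: blocked at fork node zeta ∈ conditioning set.
{alpha, zeta} contains no descendant of delta and blocks every backdoor path.
Every element of {alpha, zeta} is needed (dropping alpha leaves P1 open; dropping zeta leaves P2 open), so no proper subset is valid.
Among all size-2 subsets of the eligible variables, only {alpha, zeta} blocks every backdoor path, so it is the unique smallest valid adjustment set.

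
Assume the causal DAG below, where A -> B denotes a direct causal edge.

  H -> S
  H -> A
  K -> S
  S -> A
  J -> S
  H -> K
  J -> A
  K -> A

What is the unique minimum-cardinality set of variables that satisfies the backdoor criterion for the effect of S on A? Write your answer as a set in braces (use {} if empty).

{H, J, K}

Variables eligible for adjustment (non-descendants of S, excluding S and A): {H, J, K}.
Backdoor paths from S to A:
  P1: S <- H -> K -> A
  P2: S <- H -> A
  P3: S <- K <- H -> A
  P4: S <- K -> A
  P5: S <- J -> A
The empty set is not sufficient: P1 (S <- H -> K -> A) has no collider blocking it and no conditioned non-collider, so it is open.
Try {H, J, K}:
  P1: blocked at fork node H ∈ conditioning set.
  P2: blocked at fork node H ∈ conditioning set.
  P3: blocked at chain node K ∈ conditioning set.
  P4: blocked at fork node K ∈ conditioning set.
  P5: blocked at fork node J ∈ conditioning set.
{H, J, K} contains no descendant of S and blocks every backdoor path.
Every element of {H, J, K} is needed (dropping H leaves P2 open; dropping J leaves P5 open; dropping K leaves P4 open), so no proper subset is valid.
Among all size-3 subsets of the eligible variables, only {H, J, K} blocks every backdoor path, so it is the unique smallest valid adjustment set.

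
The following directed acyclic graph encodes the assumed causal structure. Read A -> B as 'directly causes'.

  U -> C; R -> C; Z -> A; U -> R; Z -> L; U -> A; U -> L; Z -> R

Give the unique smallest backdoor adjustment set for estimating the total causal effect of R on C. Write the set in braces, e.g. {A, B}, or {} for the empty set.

Variables eligible for adjustment (non-descendants of R, excluding R and C): {A, L, U, Z}.
Backdoor paths from R to C:
  P1: R <- Z -> A <- U -> C
  P2: R <- Z -> L <- U -> C
  P3: R <- U -> C
The empty set is not sufficient: P3 (R <- U -> C) has no collider blocking it and no conditioned non-collider, so it is open.
Try {U}:
  P1: blocked at collider A (neither it nor any descendant is in the conditioning set).
  P2: blocked at collider L (neither it nor any descendant is in the conditioning set).
  P3: blocked at fork node U ∈ conditioning set.
{U} contains no descendant of R and blocks every backdoor path.
No other singleton works — e.g. {Z} leaves P3 open — so {U} is the unique smallest valid adjustment set.

{U}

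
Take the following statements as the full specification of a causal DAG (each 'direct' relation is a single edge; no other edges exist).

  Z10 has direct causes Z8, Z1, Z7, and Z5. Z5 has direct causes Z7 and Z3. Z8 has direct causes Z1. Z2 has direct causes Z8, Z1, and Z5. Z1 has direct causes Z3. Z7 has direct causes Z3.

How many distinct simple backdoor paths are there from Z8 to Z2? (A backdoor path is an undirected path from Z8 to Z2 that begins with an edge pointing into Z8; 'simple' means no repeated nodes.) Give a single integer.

A backdoor path from Z8 to Z2 is any simple undirected path whose first edge points into Z8 (i.e. leaves Z8 via a parent).
Parents of Z8: {Z1}.
Enumerating:
  P1: Z8 <- Z1 <- Z3 -> Z7 -> Z5 -> Z2
  P2: Z8 <- Z1 <- Z3 -> Z7 -> Z10 <- Z5 -> Z2
  P3: Z8 <- Z1 <- Z3 -> Z5 -> Z2
  P4: Z8 <- Z1 -> Z10 <- Z7 <- Z3 -> Z5 -> Z2
  P5: Z8 <- Z1 -> Z10 <- Z7 -> Z5 -> Z2
  P6: Z8 <- Z1 -> Z10 <- Z5 -> Z2
  P7: Z8 <- Z1 -> Z2
That exhausts the simple backdoor paths. Count: 7.

7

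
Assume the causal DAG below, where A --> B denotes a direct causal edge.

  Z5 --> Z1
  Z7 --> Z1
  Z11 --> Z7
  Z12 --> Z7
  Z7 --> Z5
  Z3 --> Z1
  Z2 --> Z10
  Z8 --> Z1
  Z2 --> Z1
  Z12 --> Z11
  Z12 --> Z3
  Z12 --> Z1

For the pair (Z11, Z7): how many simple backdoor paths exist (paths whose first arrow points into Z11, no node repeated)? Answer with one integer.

5

A backdoor path from Z11 to Z7 is any simple undirected path whose first edge points into Z11 (i.e. leaves Z11 via a parent).
Parents of Z11: {Z12}.
Enumerating:
  P1: Z11 <- Z12 -> Z3 -> Z1 <- Z7
  P2: Z11 <- Z12 -> Z3 -> Z1 <- Z5 <- Z7
  P3: Z11 <- Z12 -> Z7
  P4: Z11 <- Z12 -> Z1 <- Z7
  P5: Z11 <- Z12 -> Z1 <- Z5 <- Z7
That exhausts the simple backdoor paths. Count: 5.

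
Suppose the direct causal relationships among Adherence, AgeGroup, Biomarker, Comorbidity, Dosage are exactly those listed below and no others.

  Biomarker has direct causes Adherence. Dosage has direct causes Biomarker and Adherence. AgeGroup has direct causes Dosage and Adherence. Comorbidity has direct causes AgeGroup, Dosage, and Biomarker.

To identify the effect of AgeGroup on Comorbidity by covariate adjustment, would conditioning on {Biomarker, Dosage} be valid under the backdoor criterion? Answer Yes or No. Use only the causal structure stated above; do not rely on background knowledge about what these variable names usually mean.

Backdoor paths from AgeGroup to Comorbidity (paths whose first edge points into AgeGroup):
  P1: AgeGroup <- Adherence -> Biomarker -> Dosage -> Comorbidity
  P2: AgeGroup <- Adherence -> Biomarker -> Comorbidity
  P3: AgeGroup <- Adherence -> Dosage <- Biomarker -> Comorbidity
  P4: AgeGroup <- Adherence -> Dosage -> Comorbidity
  P5: AgeGroup <- Dosage <- Adherence -> Biomarker -> Comorbidity
  P6: AgeGroup <- Dosage <- Biomarker -> Comorbidity
  P7: AgeGroup <- Dosage -> Comorbidity
Condition 1 (no descendant of AgeGroup in the set): holds — descendants of AgeGroup are {Comorbidity}; none are in {Biomarker, Dosage}.
Condition 2 (every backdoor path blocked by {Biomarker, Dosage}):
  P1: blocked at chain node Biomarker ∈ conditioning set.
  P2: blocked at chain node Biomarker ∈ conditioning set.
  P3: blocked at fork node Biomarker ∈ conditioning set.
  P4: blocked at chain node Dosage ∈ conditioning set.
  P5: blocked at chain node Dosage ∈ conditioning set.
  P6: blocked at chain node Dosage ∈ conditioning set.
  P7: blocked at fork node Dosage ∈ conditioning set.
{Biomarker, Dosage} satisfies the backdoor criterion.

Yes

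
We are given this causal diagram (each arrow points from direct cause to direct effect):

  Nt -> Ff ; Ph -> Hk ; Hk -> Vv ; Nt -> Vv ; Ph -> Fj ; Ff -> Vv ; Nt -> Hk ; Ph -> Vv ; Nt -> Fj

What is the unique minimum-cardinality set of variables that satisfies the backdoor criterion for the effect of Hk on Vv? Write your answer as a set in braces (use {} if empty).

Variables eligible for adjustment (non-descendants of Hk, excluding Hk and Vv): {Ff, Fj, Nt, Ph}.
Backdoor paths from Hk to Vv:
  P1: Hk <- Nt -> Ff -> Vv
  P2: Hk <- Nt -> Fj <- Ph -> Vv
  P3: Hk <- Nt -> Vv
  P4: Hk <- Ph -> Fj <- Nt -> Ff -> Vv
  P5: Hk <- Ph -> Fj <- Nt -> Vv
  P6: Hk <- Ph -> Vv
The empty set is not sufficient: P1 (Hk <- Nt -> Ff -> Vv) has no collider blocking it and no conditioned non-collider, so it is open.
Try {Nt, Ph}:
  P1: blocked at fork node Nt ∈ conditioning set.
  P2: blocked at fork node Nt ∈ conditioning set.
  P3: blocked at fork node Nt ∈ conditioning set.
  P4: blocked at fork node Ph ∈ conditioning set.
  P5: blocked at fork node Ph ∈ conditioning set.
  P6: blocked at fork node Ph ∈ conditioning set.
{Nt, Ph} contains no descendant of Hk and blocks every backdoor path.
Every element of {Nt, Ph} is needed (dropping Nt leaves P1 open; dropping Ph leaves P6 open), so no proper subset is valid.
Among all size-2 subsets of the eligible variables, only {Nt, Ph} blocks every backdoor path, so it is the unique smallest valid adjustment set.

{Nt, Ph}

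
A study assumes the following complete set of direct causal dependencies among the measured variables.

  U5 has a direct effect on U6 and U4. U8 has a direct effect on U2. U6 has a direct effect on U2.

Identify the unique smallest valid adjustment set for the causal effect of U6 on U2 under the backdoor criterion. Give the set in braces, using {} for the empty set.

{}

Variables eligible for adjustment (non-descendants of U6, excluding U6 and U2): {U4, U5, U8}.
Backdoor paths from U6 to U2:
  (none)
With no backdoor paths the empty set already satisfies the criterion, and it is trivially minimal.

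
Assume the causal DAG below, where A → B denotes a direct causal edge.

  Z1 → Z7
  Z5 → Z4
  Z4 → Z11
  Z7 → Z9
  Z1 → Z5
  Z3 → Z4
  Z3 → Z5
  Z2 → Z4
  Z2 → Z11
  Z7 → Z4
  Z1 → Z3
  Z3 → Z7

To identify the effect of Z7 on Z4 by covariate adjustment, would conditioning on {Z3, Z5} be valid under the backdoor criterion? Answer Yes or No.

Yes

Backdoor paths from Z7 to Z4 (paths whose first edge points into Z7):
  P1: Z7 <- Z1 -> Z3 -> Z5 -> Z4
  P2: Z7 <- Z1 -> Z3 -> Z4
  P3: Z7 <- Z1 -> Z5 <- Z3 -> Z4
  P4: Z7 <- Z1 -> Z5 -> Z4
  P5: Z7 <- Z3 <- Z1 -> Z5 -> Z4
  P6: Z7 <- Z3 -> Z5 -> Z4
  P7: Z7 <- Z3 -> Z4
Condition 1 (no descendant of Z7 in the set): holds — descendants of Z7 are {Z11, Z4, Z9}; none are in {Z3, Z5}.
Condition 2 (every backdoor path blocked by {Z3, Z5}):
  P1: blocked at chain node Z3 ∈ conditioning set.
  P2: blocked at chain node Z3 ∈ conditioning set.
  P3: blocked at fork node Z3 ∈ conditioning set.
  P4: blocked at chain node Z5 ∈ conditioning set.
  P5: blocked at chain node Z3 ∈ conditioning set.
  P6: blocked at fork node Z3 ∈ conditioning set.
  P7: blocked at fork node Z3 ∈ conditioning set.
{Z3, Z5} satisfies the backdoor criterion.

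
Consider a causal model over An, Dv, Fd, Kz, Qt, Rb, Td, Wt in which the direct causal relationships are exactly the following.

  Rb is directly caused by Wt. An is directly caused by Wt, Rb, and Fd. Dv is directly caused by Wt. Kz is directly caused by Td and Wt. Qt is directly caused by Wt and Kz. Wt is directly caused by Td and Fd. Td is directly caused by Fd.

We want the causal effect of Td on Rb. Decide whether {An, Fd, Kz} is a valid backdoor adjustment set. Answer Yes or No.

Backdoor paths from Td to Rb (paths whose first edge points into Td):
  P1: Td <- Fd -> Wt -> Rb
  P2: Td <- Fd -> Wt -> An <- Rb
  P3: Td <- Fd -> An <- Wt -> Rb
  P4: Td <- Fd -> An <- Rb
Condition 1 (no descendant of Td in the set): FAILS — An and Kz are descendants of Td.
Condition 2 (every backdoor path blocked by {An, Fd, Kz}):
  P1: blocked at fork node Fd ∈ conditioning set.
  P2: blocked at fork node Fd ∈ conditioning set.
  P3: blocked at fork node Fd ∈ conditioning set.
  P4: blocked at fork node Fd ∈ conditioning set.
{An, Fd, Kz} does not satisfy the backdoor criterion.

No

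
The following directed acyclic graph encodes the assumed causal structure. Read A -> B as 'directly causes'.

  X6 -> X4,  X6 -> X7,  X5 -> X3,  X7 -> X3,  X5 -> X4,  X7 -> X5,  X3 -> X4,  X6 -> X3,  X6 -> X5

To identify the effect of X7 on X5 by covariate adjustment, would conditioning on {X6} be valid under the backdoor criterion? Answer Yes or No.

Backdoor paths from X7 to X5 (paths whose first edge points into X7):
  P1: X7 <- X6 -> X5
  P2: X7 <- X6 -> X3 <- X5
  P3: X7 <- X6 -> X3 -> X4 <- X5
  P4: X7 <- X6 -> X4 <- X5
  P5: X7 <- X6 -> X4 <- X3 <- X5
Condition 1 (no descendant of X7 in the set): holds — descendants of X7 are {X3, X4, X5}; none are in {X6}.
Condition 2 (every backdoor path blocked by {X6}):
  P1: blocked at fork node X6 ∈ conditioning set.
  P2: blocked at fork node X6 ∈ conditioning set.
  P3: blocked at fork node X6 ∈ conditioning set.
  P4: blocked at fork node X6 ∈ conditioning set.
  P5: blocked at fork node X6 ∈ conditioning set.
{X6} satisfies the backdoor criterion.

Yes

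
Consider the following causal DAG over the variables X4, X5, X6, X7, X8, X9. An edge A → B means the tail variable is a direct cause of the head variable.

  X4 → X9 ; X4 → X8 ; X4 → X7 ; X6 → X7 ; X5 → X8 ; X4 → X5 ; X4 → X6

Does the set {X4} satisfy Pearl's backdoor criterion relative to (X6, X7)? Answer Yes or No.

Yes

Backdoor paths from X6 to X7 (paths whose first edge points into X6):
  P1: X6 <- X4 -> X7
Condition 1 (no descendant of X6 in the set): holds — descendants of X6 are {X7}; none are in {X4}.
Condition 2 (every backdoor path blocked by {X4}):
  P1: blocked at fork node X4 ∈ conditioning set.
{X4} satisfies the backdoor criterion.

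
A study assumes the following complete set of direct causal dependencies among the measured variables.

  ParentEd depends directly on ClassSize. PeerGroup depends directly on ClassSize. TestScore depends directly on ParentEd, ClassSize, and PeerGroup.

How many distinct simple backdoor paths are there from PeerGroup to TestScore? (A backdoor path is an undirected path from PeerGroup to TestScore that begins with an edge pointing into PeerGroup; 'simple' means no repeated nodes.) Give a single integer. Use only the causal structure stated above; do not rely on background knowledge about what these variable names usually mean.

A backdoor path from PeerGroup to TestScore is any simple undirected path whose first edge points into PeerGroup (i.e. leaves PeerGroup via a parent).
Parents of PeerGroup: {ClassSize}.
Enumerating:
  P1: PeerGroup <- ClassSize -> ParentEd -> TestScore
  P2: PeerGroup <- ClassSize -> TestScore
That exhausts the simple backdoor paths. Count: 2.

2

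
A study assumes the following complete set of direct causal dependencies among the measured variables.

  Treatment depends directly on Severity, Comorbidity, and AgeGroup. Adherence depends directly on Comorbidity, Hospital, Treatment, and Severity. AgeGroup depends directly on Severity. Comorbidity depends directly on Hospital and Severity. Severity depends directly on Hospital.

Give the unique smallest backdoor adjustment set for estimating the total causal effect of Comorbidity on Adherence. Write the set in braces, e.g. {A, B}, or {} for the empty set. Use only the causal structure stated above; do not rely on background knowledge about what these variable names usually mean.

{Hospital, Severity}

Variables eligible for adjustment (non-descendants of Comorbidity, excluding Comorbidity and Adherence): {AgeGroup, Hospital, Severity}.
Backdoor paths from Comorbidity to Adherence:
  P1: Comorbidity <- Hospital -> Severity -> AgeGroup -> Treatment -> Adherence
  P2: Comorbidity <- Hospital -> Severity -> Treatment -> Adherence
  P3: Comorbidity <- Hospital -> Severity -> Adherence
  P4: Comorbidity <- Hospital -> Adherence
  P5: Comorbidity <- Severity <- Hospital -> Adherence
  P6: Comorbidity <- Severity -> AgeGroup -> Treatment -> Adherence
  P7: Comorbidity <- Severity -> Treatment -> Adherence
  P8: Comorbidity <- Severity -> Adherence
The empty set is not sufficient: P1 (Comorbidity <- Hospital -> Severity -> AgeGroup -> Treatment -> Adherence) has no collider blocking it and no conditioned non-collider, so it is open.
Try {Hospital, Severity}:
  P1: blocked at fork node Hospital ∈ conditioning set.
  P2: blocked at fork node Hospital ∈ conditioning set.
  P3: blocked at fork node Hospital ∈ conditioning set.
  P4: blocked at fork node Hospital ∈ conditioning set.
  P5: blocked at chain node Severity ∈ conditioning set.
  P6: blocked at fork node Severity ∈ conditioning set.
  P7: blocked at fork node Severity ∈ conditioning set.
  P8: blocked at fork node Severity ∈ conditioning set.
{Hospital, Severity} contains no descendant of Comorbidity and blocks every backdoor path.
Every element of {Hospital, Severity} is needed (dropping Hospital leaves P4 open; dropping Severity leaves P6 open), so no proper subset is valid.
Among all size-2 subsets of the eligible variables, only {Hospital, Severity} blocks every backdoor path, so it is the unique smallest valid adjustment set.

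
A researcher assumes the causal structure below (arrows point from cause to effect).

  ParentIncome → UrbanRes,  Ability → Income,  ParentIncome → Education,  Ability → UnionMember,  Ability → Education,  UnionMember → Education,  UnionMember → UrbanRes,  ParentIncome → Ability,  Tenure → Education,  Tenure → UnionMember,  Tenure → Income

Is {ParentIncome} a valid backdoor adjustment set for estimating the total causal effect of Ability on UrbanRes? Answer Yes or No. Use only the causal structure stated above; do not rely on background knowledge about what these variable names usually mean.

Backdoor paths from Ability to UrbanRes (paths whose first edge points into Ability):
  P1: Ability <- ParentIncome -> Education <- Tenure -> UnionMember -> UrbanRes
  P2: Ability <- ParentIncome -> Education <- UnionMember -> UrbanRes
  P3: Ability <- ParentIncome -> UrbanRes
Condition 1 (no descendant of Ability in the set): holds — descendants of Ability are {Education, Income, UnionMember, UrbanRes}; none are in {ParentIncome}.
Condition 2 (every backdoor path blocked by {ParentIncome}):
  P1: blocked at fork node ParentIncome ∈ conditioning set.
  P2: blocked at fork node ParentIncome ∈ conditioning set.
  P3: blocked at fork node ParentIncome ∈ conditioning set.
{ParentIncome} satisfies the backdoor criterion.

Yes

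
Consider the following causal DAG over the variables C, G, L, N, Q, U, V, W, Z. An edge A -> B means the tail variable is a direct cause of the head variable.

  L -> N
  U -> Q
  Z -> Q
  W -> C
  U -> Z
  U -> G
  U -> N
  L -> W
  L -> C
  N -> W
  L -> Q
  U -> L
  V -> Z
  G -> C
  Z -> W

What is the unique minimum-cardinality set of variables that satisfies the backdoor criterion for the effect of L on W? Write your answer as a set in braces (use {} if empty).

Variables eligible for adjustment (non-descendants of L, excluding L and W): {G, U, V, Z}.
Backdoor paths from L to W:
  P1: L <- U -> G -> C <- W
  P2: L <- U -> N -> W
  P3: L <- U -> Z -> W
  P4: L <- U -> Q <- Z -> W
The empty set is not sufficient: P2 (L <- U -> N -> W) has no collider blocking it and no conditioned non-collider, so it is open.
Try {U}:
  P1: blocked at fork node U ∈ conditioning set.
  P2: blocked at fork node U ∈ conditioning set.
  P3: blocked at fork node U ∈ conditioning set.
  P4: blocked at fork node U ∈ conditioning set.
{U} contains no descendant of L and blocks every backdoor path.
No other singleton works — e.g. {G} leaves P2 open — so {U} is the unique smallest valid adjustment set.

{U}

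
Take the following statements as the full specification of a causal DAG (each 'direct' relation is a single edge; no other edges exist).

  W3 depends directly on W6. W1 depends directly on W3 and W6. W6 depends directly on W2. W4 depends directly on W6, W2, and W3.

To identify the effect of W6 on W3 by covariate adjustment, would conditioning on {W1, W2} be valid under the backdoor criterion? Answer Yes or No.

Backdoor paths from W6 to W3 (paths whose first edge points into W6):
  P1: W6 <- W2 -> W4 <- W3
Condition 1 (no descendant of W6 in the set): FAILS — W1 is a descendant of W6.
Condition 2 (every backdoor path blocked by {W1, W2}):
  P1: blocked at fork node W2 ∈ conditioning set.
{W1, W2} does not satisfy the backdoor criterion.

No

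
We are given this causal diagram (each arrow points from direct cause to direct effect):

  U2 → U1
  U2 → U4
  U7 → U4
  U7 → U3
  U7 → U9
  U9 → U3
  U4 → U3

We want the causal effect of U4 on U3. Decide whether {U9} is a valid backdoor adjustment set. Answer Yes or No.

No

Backdoor paths from U4 to U3 (paths whose first edge points into U4):
  P1: U4 <- U7 -> U9 -> U3
  P2: U4 <- U7 -> U3
Condition 1 (no descendant of U4 in the set): holds — descendants of U4 are {U3}; none are in {U9}.
Condition 2 (every backdoor path blocked by {U9}):
  P1: blocked at chain node U9 ∈ conditioning set.
  P2: open — no interior node is in the conditioning set.
{U9} does not satisfy the backdoor criterion.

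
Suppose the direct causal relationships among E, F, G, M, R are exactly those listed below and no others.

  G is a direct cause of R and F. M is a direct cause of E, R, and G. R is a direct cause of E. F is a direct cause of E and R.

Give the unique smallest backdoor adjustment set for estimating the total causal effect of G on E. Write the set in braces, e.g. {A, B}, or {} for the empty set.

{M}

Variables eligible for adjustment (non-descendants of G, excluding G and E): {M}.
Backdoor paths from G to E:
  P1: G <- M -> R <- F -> E
  P2: G <- M -> R -> E
  P3: G <- M -> E
The empty set is not sufficient: P2 (G <- M -> R -> E) has no collider blocking it and no conditioned non-collider, so it is open.
Try {M}:
  P1: blocked at fork node M ∈ conditioning set.
  P2: blocked at fork node M ∈ conditioning set.
  P3: blocked at fork node M ∈ conditioning set.
{M} contains no descendant of G and blocks every backdoor path.
{M} is the unique smallest valid adjustment set.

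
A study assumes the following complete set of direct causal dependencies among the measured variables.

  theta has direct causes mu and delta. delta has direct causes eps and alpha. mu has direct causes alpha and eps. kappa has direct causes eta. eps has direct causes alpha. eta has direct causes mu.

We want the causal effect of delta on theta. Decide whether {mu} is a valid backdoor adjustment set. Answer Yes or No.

Backdoor paths from delta to theta (paths whose first edge points into delta):
  P1: delta <- alpha -> eps -> mu -> theta
  P2: delta <- alpha -> mu -> theta
  P3: delta <- eps <- alpha -> mu -> theta
  P4: delta <- eps -> mu -> theta
Condition 1 (no descendant of delta in the set): holds — descendants of delta are {theta}; none are in {mu}.
Condition 2 (every backdoor path blocked by {mu}):
  P1: blocked at chain node mu ∈ conditioning set.
  P2: blocked at chain node mu ∈ conditioning set.
  P3: blocked at chain node mu ∈ conditioning set.
  P4: blocked at chain node mu ∈ conditioning set.
{mu} satisfies the backdoor criterion.

Yes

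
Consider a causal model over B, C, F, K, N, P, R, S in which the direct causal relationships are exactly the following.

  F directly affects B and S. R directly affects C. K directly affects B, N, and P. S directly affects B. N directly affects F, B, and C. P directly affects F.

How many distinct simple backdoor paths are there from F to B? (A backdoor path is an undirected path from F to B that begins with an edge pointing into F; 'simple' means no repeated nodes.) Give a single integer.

4

A backdoor path from F to B is any simple undirected path whose first edge points into F (i.e. leaves F via a parent).
Parents of F: {N, P}.
Enumerating:
  P1: F <- P <- K -> N -> B
  P2: F <- P <- K -> B
  P3: F <- N <- K -> B
  P4: F <- N -> B
That exhausts the simple backdoor paths. Count: 4.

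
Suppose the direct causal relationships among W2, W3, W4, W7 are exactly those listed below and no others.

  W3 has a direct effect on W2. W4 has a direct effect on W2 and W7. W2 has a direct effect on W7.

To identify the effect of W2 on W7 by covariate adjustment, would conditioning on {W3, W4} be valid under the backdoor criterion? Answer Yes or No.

Yes

Backdoor paths from W2 to W7 (paths whose first edge points into W2):
  P1: W2 <- W4 -> W7
Condition 1 (no descendant of W2 in the set): holds — descendants of W2 are {W7}; none are in {W3, W4}.
Condition 2 (every backdoor path blocked by {W3, W4}):
  P1: blocked at fork node W4 ∈ conditioning set.
{W3, W4} satisfies the backdoor criterion.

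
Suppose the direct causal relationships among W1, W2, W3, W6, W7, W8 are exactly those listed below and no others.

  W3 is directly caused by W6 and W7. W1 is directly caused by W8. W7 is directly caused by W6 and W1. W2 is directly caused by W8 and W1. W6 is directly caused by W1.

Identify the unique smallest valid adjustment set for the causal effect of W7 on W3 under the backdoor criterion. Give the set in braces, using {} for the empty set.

Variables eligible for adjustment (non-descendants of W7, excluding W7 and W3): {W1, W2, W6, W8}.
Backdoor paths from W7 to W3:
  P1: W7 <- W1 -> W6 -> W3
  P2: W7 <- W6 -> W3
The empty set is not sufficient: P1 (W7 <- W1 -> W6 -> W3) has no collider blocking it and no conditioned non-collider, so it is open.
Try {W6}:
  P1: blocked at chain node W6 ∈ conditioning set.
  P2: blocked at fork node W6 ∈ conditioning set.
{W6} contains no descendant of W7 and blocks every backdoor path.
No other singleton works — e.g. {W8} leaves P1 open — so {W6} is the unique smallest valid adjustment set.

{W6}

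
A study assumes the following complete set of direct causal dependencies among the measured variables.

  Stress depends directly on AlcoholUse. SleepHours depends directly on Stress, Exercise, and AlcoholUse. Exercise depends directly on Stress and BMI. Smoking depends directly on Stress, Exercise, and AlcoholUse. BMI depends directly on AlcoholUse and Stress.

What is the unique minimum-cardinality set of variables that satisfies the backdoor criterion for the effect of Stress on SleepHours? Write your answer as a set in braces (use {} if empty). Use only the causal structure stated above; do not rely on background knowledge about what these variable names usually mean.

Variables eligible for adjustment (non-descendants of Stress, excluding Stress and SleepHours): {AlcoholUse}.
Backdoor paths from Stress to SleepHours:
  P1: Stress <- AlcoholUse -> BMI -> Exercise -> SleepHours
  P2: Stress <- AlcoholUse -> SleepHours
  P3: Stress <- AlcoholUse -> Smoking <- Exercise -> SleepHours
The empty set is not sufficient: P1 (Stress <- AlcoholUse -> BMI -> Exercise -> SleepHours) has no collider blocking it and no conditioned non-collider, so it is open.
Try {AlcoholUse}:
  P1: blocked at fork node AlcoholUse ∈ conditioning set.
  P2: blocked at fork node AlcoholUse ∈ conditioning set.
  P3: blocked at fork node AlcoholUse ∈ conditioning set.
{AlcoholUse} contains no descendant of Stress and blocks every backdoor path.
{AlcoholUse} is the unique smallest valid adjustment set.

{AlcoholUse}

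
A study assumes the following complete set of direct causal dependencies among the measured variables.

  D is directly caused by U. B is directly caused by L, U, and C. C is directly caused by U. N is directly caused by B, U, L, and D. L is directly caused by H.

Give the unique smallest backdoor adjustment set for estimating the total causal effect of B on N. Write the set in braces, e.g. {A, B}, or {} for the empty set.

Variables eligible for adjustment (non-descendants of B, excluding B and N): {C, D, H, L, U}.
Backdoor paths from B to N:
  P1: B <- U -> D -> N
  P2: B <- U -> N
  P3: B <- C <- U -> D -> N
  P4: B <- C <- U -> N
  P5: B <- L -> N
The empty set is not sufficient: P1 (B <- U -> D -> N) has no collider blocking it and no conditioned non-collider, so it is open.
Try {L, U}:
  P1: blocked at fork node U ∈ conditioning set.
  P2: blocked at fork node U ∈ conditioning set.
  P3: blocked at fork node U ∈ conditioning set.
  P4: blocked at fork node U ∈ conditioning set.
  P5: blocked at fork node L ∈ conditioning set.
{L, U} contains no descendant of B and blocks every backdoor path.
Every element of {L, U} is needed (dropping L leaves P5 open; dropping U leaves P1 open), so no proper subset is valid.
Among all size-2 subsets of the eligible variables, only {L, U} blocks every backdoor path, so it is the unique smallest valid adjustment set.

{L, U}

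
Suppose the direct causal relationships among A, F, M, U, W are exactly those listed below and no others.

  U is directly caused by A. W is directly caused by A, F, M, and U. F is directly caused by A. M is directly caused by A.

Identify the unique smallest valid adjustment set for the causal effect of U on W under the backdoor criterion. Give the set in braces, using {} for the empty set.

{A}

Variables eligible for adjustment (non-descendants of U, excluding U and W): {A, F, M}.
Backdoor paths from U to W:
  P1: U <- A -> M -> W
  P2: U <- A -> F -> W
  P3: U <- A -> W
The empty set is not sufficient: P1 (U <- A -> M -> W) has no collider blocking it and no conditioned non-collider, so it is open.
Try {A}:
  P1: blocked at fork node A ∈ conditioning set.
  P2: blocked at fork node A ∈ conditioning set.
  P3: blocked at fork node A ∈ conditioning set.
{A} contains no descendant of U and blocks every backdoor path.
No other singleton works — e.g. {M} leaves P2 open — so {A} is the unique smallest valid adjustment set.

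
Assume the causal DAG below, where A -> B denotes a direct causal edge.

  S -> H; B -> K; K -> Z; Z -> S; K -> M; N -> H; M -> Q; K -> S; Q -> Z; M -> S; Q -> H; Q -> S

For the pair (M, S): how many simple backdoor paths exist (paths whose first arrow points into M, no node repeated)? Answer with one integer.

4

A backdoor path from M to S is any simple undirected path whose first edge points into M (i.e. leaves M via a parent).
Parents of M: {K}.
Enumerating:
  P1: M <- K -> Z <- Q -> S
  P2: M <- K -> Z <- Q -> H <- S
  P3: M <- K -> Z -> S
  P4: M <- K -> S
That exhausts the simple backdoor paths. Count: 4.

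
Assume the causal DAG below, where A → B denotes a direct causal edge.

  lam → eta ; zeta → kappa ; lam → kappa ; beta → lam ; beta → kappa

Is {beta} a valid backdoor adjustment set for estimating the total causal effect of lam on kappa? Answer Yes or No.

Yes

Backdoor paths from lam to kappa (paths whose first edge points into lam):
  P1: lam <- beta -> kappa
Condition 1 (no descendant of lam in the set): holds — descendants of lam are {eta, kappa}; none are in {beta}.
Condition 2 (every backdoor path blocked by {beta}):
  P1: blocked at fork node beta ∈ conditioning set.
{beta} satisfies the backdoor criterion.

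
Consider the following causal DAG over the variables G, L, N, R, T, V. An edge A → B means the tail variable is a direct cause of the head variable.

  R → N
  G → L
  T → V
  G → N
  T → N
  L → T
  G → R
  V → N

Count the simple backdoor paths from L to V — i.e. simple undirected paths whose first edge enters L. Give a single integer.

4

A backdoor path from L to V is any simple undirected path whose first edge points into L (i.e. leaves L via a parent).
Parents of L: {G}.
Enumerating:
  P1: L <- G -> R -> N <- T -> V
  P2: L <- G -> R -> N <- V
  P3: L <- G -> N <- T -> V
  P4: L <- G -> N <- V
That exhausts the simple backdoor paths. Count: 4.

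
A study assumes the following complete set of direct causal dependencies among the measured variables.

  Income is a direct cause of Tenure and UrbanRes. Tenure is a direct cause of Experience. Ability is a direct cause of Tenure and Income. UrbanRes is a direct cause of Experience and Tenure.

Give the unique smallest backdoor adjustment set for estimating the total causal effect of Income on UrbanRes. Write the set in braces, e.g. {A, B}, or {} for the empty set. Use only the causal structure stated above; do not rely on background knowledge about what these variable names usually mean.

Variables eligible for adjustment (non-descendants of Income, excluding Income and UrbanRes): {Ability}.
Backdoor paths from Income to UrbanRes:
  P1: Income <- Ability -> Tenure <- UrbanRes
  P2: Income <- Ability -> Tenure -> Experience <- UrbanRes
Each backdoor path contains an unconditioned collider, so every path is already blocked with the empty conditioning set:
  P1: blocked at collider Tenure (neither it nor any descendant is in the conditioning set).
  P2: blocked at collider Experience (neither it nor any descendant is in the conditioning set).
The empty set is therefore the unique smallest valid set.

{}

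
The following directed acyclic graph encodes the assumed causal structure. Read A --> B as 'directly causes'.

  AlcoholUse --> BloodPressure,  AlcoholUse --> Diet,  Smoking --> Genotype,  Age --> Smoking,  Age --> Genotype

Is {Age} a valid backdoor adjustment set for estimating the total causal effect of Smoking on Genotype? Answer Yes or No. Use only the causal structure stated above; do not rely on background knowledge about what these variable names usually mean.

Yes

Backdoor paths from Smoking to Genotype (paths whose first edge points into Smoking):
  P1: Smoking <- Age -> Genotype
Condition 1 (no descendant of Smoking in the set): holds — descendants of Smoking are {Genotype}; none are in {Age}.
Condition 2 (every backdoor path blocked by {Age}):
  P1: blocked at fork node Age ∈ conditioning set.
{Age} satisfies the backdoor criterion.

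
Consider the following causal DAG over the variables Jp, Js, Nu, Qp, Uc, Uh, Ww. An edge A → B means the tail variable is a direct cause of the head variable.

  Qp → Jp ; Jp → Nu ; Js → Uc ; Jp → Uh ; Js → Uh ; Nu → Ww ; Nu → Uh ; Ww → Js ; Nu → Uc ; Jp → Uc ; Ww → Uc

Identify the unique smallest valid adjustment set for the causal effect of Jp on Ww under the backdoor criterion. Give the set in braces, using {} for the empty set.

Variables eligible for adjustment (non-descendants of Jp, excluding Jp and Ww): {Qp}.
Backdoor paths from Jp to Ww:
  (none)
With no backdoor paths the empty set already satisfies the criterion, and it is trivially minimal.

{}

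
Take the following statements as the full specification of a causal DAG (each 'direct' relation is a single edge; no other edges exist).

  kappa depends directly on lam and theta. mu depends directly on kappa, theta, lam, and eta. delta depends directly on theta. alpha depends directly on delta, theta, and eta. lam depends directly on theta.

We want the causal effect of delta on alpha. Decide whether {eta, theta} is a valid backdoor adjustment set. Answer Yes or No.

Backdoor paths from delta to alpha (paths whose first edge points into delta):
  P1: delta <- theta -> lam -> kappa -> mu <- eta -> alpha
  P2: delta <- theta -> lam -> mu <- eta -> alpha
  P3: delta <- theta -> alpha
  P4: delta <- theta -> kappa <- lam -> mu <- eta -> alpha
  P5: delta <- theta -> kappa -> mu <- eta -> alpha
  P6: delta <- theta -> mu <- eta -> alpha
Condition 1 (no descendant of delta in the set): holds — descendants of delta are {alpha}; none are in {eta, theta}.
Condition 2 (every backdoor path blocked by {eta, theta}):
  P1: blocked at fork node theta ∈ conditioning set.
  P2: blocked at fork node theta ∈ conditioning set.
  P3: blocked at fork node theta ∈ conditioning set.
  P4: blocked at fork node theta ∈ conditioning set.
  P5: blocked at fork node theta ∈ conditioning set.
  P6: blocked at fork node theta ∈ conditioning set.
{eta, theta} satisfies the backdoor criterion.

Yes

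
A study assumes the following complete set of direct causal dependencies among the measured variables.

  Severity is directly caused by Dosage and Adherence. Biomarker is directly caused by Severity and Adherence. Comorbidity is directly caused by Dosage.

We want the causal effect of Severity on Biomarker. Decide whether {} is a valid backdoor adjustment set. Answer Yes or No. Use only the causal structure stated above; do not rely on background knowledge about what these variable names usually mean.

Backdoor paths from Severity to Biomarker (paths whose first edge points into Severity):
  P1: Severity <- Adherence -> Biomarker
Condition 1 (no descendant of Severity in the set): holds — descendants of Severity are {Biomarker}; none are in {}.
Condition 2 (every backdoor path blocked by {}):
  P1: open — no interior node is in the conditioning set.
{} does not satisfy the backdoor criterion.

No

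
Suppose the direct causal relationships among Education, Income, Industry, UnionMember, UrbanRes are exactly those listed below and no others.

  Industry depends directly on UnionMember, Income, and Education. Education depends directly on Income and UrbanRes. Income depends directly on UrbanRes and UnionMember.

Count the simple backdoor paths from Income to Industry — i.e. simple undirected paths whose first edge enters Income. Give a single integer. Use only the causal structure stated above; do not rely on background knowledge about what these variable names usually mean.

2

A backdoor path from Income to Industry is any simple undirected path whose first edge points into Income (i.e. leaves Income via a parent).
Parents of Income: {UnionMember, UrbanRes}.
Enumerating:
  P1: Income <- UrbanRes -> Education -> Industry
  P2: Income <- UnionMember -> Industry
That exhausts the simple backdoor paths. Count: 2.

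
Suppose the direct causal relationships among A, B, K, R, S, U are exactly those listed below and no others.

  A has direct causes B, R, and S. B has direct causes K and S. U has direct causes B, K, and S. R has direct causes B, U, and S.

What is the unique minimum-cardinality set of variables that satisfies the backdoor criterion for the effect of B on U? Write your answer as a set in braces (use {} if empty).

{K, S}

Variables eligible for adjustment (non-descendants of B, excluding B and U): {K, S}.
Backdoor paths from B to U:
  P1: B <- K -> U
  P2: B <- S -> U
  P3: B <- S -> R <- U
  P4: B <- S -> A <- R <- U
The empty set is not sufficient: P1 (B <- K -> U) has no collider blocking it and no conditioned non-collider, so it is open.
Try {K, S}:
  P1: blocked at fork node K ∈ conditioning set.
  P2: blocked at fork node S ∈ conditioning set.
  P3: blocked at fork node S ∈ conditioning set.
  P4: blocked at fork node S ∈ conditioning set.
{K, S} contains no descendant of B and blocks every backdoor path.
Every element of {K, S} is needed (dropping K leaves P1 open; dropping S leaves P2 open), so no proper subset is valid.
Among all size-2 subsets of the eligible variables, only {K, S} blocks every backdoor path, so it is the unique smallest valid adjustment set.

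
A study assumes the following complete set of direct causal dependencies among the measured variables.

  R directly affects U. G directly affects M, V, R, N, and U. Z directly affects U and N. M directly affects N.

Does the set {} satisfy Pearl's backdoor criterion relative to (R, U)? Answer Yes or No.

Backdoor paths from R to U (paths whose first edge points into R):
  P1: R <- G -> M -> N <- Z -> U
  P2: R <- G -> U
  P3: R <- G -> N <- Z -> U
Condition 1 (no descendant of R in the set): holds — descendants of R are {U}; none are in {}.
Condition 2 (every backdoor path blocked by {}):
  P1: blocked at collider N (neither it nor any descendant is in the conditioning set).
  P2: open — no interior node is in the conditioning set.
  P3: blocked at collider N (neither it nor any descendant is in the conditioning set).
{} does not satisfy the backdoor criterion.

No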